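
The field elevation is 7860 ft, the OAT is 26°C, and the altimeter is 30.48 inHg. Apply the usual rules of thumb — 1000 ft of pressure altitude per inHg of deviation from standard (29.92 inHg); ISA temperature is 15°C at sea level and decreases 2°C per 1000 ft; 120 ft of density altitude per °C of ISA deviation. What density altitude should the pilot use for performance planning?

Pressure altitude = 7860 + (29.92 − 30.48) × 1000 = 7860 + (-560) = 7300 ft.
ISA temperature at 7300 ft = 15 − 2 × (7300/1000) = 0.4°C.
ISA deviation = 26 − 0.4 = +25.6°C.
Density altitude = 7300 + 120 × (25.6) = 10372 ft.

10372 ft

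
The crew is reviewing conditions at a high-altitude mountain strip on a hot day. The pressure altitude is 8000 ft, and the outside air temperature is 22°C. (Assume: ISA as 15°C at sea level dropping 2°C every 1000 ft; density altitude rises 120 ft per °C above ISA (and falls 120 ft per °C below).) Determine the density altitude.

ISA temperature at 8000 ft = 15 − 2 × (8000/1000) = -1°C.
ISA deviation = 22 − (-1) = +23°C.
Density altitude = 8000 + 120 × (23) = 8000 + (+2760) = 10760 ft.

10760 ft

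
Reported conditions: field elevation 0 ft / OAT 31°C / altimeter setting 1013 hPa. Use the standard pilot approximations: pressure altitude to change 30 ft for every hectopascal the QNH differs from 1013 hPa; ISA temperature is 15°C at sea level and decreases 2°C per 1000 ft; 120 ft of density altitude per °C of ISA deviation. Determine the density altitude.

Pressure altitude = 0 + (1013 − 1013) × 30 = 0 + (0) = 0 ft.
ISA temperature at 0 ft = 15 − 2 × (0/1000) = 15°C.
ISA deviation = 31 − 15 = +16°C.
Density altitude = 0 + 120 × (16) = 1920 ft.

1920 ft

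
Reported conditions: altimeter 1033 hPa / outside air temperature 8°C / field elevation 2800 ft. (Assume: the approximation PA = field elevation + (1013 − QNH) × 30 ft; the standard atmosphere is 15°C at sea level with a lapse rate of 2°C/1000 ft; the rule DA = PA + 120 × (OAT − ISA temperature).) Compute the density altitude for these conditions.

Pressure altitude = 2800 + (1013 − 1033) × 30 = 2800 + (-600) = 2200 ft.
ISA temperature at 2200 ft = 15 − 2 × (2200/1000) = 10.6°C.
ISA deviation = 8 − 10.6 = -2.6°C.
Density altitude = 2200 + 120 × (-2.6) = 1888 ft.

1888 ft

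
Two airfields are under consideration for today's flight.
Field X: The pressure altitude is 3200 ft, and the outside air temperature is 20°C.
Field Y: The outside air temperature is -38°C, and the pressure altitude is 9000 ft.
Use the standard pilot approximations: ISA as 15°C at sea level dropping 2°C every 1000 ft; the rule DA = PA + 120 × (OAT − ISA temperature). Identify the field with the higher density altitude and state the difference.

Field X: ISA temp = 8.6°C, deviation +11.4°C, DA = 3200 + 120 × 11.4 = 4568 ft.
Field Y: ISA temp = -3°C, deviation -35°C, DA = 9000 + 120 × (-35) = 4800 ft.
Field Y is higher by 4800 − 4568 = 232 ft.

Field Y by 232 ft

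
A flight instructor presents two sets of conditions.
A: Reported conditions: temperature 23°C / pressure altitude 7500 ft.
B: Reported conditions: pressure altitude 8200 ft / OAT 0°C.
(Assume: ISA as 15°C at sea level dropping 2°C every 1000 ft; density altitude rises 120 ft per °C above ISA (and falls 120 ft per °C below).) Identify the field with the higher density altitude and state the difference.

A by 1892 ft

A: ISA temp = 0°C, deviation +23°C, DA = 7500 + 120 × 23 = 10260 ft.
B: ISA temp = -1.4°C, deviation +1.4°C, DA = 8200 + 120 × 1.4 = 8368 ft.
A is higher by 10260 − 8368 = 1892 ft.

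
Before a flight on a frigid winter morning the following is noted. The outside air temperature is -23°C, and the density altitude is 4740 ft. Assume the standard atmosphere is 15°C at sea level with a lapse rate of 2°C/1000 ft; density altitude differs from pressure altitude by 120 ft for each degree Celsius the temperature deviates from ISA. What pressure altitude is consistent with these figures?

7500 ft

DA = PA + 120 × (OAT − (15 − 2·PA/1000)) = PA + 120·OAT − 1800 + 0.24·PA = 1.24·PA + 120·OAT − 1800.
So 1.24·PA = 4740 − 120 × (-23) + 1800 = 9300.
PA = 9300 / 1.24 = 7500 ft.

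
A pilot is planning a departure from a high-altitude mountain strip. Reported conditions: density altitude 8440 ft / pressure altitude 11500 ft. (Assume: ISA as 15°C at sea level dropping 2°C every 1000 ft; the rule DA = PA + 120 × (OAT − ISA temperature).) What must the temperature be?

-33.5°C

Density altitude − pressure altitude = 8440 − 11500 = -3060 ft.
At 120 ft/°C that is an ISA deviation of -3060/120 = -25.5°C.
ISA temperature at 11500 ft = 15 − 2 × (11500/1000) = -8°C.
OAT = ISA + deviation = -8 + (-25.5) = -33.5°C.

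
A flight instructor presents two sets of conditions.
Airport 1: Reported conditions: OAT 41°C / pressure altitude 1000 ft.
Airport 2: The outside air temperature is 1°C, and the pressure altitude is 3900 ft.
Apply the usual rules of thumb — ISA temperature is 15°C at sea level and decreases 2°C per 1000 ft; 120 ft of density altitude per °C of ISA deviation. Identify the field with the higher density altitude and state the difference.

Airport 1 by 1204 ft

Airport 1: ISA temp = 13°C, deviation +28°C, DA = 1000 + 120 × 28 = 4360 ft.
Airport 2: ISA temp = 7.2°C, deviation -6.2°C, DA = 3900 + 120 × (-6.2) = 3156 ft.
Airport 1 is higher by 4360 − 3156 = 1204 ft.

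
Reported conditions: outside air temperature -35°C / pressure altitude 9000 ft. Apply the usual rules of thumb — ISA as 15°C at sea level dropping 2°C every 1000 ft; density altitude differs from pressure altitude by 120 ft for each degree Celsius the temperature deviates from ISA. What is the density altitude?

ISA temperature at 9000 ft = 15 − 2 × (9000/1000) = -3°C.
ISA deviation = -35 − (-3) = -32°C.
Density altitude = 9000 + 120 × (-32) = 9000 + (-3840) = 5160 ft.

5160 ft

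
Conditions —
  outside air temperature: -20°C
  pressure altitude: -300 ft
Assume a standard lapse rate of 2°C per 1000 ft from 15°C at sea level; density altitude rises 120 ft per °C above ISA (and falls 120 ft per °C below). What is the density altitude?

-4572 ft

ISA temperature at -300 ft = 15 − 2 × (-300/1000) = 15.6°C.
ISA deviation = -20 − 15.6 = -35.6°C.
Density altitude = -300 + 120 × (-35.6) = -300 + (-4272) = -4572 ft.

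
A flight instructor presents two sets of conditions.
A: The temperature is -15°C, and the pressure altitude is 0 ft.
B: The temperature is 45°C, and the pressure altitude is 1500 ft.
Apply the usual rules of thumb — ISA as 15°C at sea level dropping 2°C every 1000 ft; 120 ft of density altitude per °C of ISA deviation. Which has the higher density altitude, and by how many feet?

A: ISA temp = 15°C, deviation -30°C, DA = 0 + 120 × (-30) = -3600 ft.
B: ISA temp = 12°C, deviation +33°C, DA = 1500 + 120 × 33 = 5460 ft.
B is higher by 5460 − (-3600) = 9060 ft.

B by 9060 ft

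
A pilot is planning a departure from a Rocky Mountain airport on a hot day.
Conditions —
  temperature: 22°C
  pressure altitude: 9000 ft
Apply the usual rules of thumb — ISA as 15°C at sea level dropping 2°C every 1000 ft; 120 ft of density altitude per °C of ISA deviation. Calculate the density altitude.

ISA temperature at 9000 ft = 15 − 2 × (9000/1000) = -3°C.
ISA deviation = 22 − (-3) = +25°C.
Density altitude = 9000 + 120 × (25) = 9000 + (+3000) = 12000 ft.

12000 ft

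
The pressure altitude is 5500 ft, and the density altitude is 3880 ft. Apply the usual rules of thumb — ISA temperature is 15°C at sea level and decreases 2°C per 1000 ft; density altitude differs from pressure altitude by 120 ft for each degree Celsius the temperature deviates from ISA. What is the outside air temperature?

-9.5°C

Density altitude − pressure altitude = 3880 − 5500 = -1620 ft.
At 120 ft/°C that is an ISA deviation of -1620/120 = -13.5°C.
ISA temperature at 5500 ft = 15 − 2 × (5500/1000) = 4°C.
OAT = ISA + deviation = 4 + (-13.5) = -9.5°C.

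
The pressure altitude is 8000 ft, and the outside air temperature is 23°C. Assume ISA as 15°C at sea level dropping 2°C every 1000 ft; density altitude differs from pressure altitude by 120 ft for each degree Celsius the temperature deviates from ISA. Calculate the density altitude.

10880 ft

ISA temperature at 8000 ft = 15 − 2 × (8000/1000) = -1°C.
ISA deviation = 23 − (-1) = +24°C.
Density altitude = 8000 + 120 × (24) = 8000 + (+2880) = 10880 ft.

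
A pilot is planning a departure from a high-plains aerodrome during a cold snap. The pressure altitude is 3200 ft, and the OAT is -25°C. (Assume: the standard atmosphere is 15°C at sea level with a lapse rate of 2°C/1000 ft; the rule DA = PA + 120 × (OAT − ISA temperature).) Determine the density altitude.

-832 ft

ISA temperature at 3200 ft = 15 − 2 × (3200/1000) = 8.6°C.
ISA deviation = -25 − 8.6 = -33.6°C.
Density altitude = 3200 + 120 × (-33.6) = 3200 + (-4032) = -832 ft.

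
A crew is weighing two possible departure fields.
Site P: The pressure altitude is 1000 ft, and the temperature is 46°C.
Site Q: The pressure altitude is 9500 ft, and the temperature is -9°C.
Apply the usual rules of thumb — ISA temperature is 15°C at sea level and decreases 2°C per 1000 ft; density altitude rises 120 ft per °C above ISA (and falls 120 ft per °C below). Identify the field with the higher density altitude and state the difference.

Site P: ISA temp = 13°C, deviation +33°C, DA = 1000 + 120 × 33 = 4960 ft.
Site Q: ISA temp = -4°C, deviation -5°C, DA = 9500 + 120 × (-5) = 8900 ft.
Site Q is higher by 8900 − 4960 = 3940 ft.

Site Q by 3940 ft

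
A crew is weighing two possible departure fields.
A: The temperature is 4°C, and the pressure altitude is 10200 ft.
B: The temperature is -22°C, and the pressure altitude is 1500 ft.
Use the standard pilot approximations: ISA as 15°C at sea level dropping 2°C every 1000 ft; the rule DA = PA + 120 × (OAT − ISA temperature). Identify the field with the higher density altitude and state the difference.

A by 13908 ft

A: ISA temp = -5.4°C, deviation +9.4°C, DA = 10200 + 120 × 9.4 = 11328 ft.
B: ISA temp = 12°C, deviation -34°C, DA = 1500 + 120 × (-34) = -2580 ft.
A is higher by 11328 − (-2580) = 13908 ft.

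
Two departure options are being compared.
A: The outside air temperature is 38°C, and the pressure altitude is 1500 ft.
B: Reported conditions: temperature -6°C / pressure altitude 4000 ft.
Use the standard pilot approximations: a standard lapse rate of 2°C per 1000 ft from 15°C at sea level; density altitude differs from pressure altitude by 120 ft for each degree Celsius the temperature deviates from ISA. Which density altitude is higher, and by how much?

A by 2180 ft

A: ISA temp = 12°C, deviation +26°C, DA = 1500 + 120 × 26 = 4620 ft.
B: ISA temp = 7°C, deviation -13°C, DA = 4000 + 120 × (-13) = 2440 ft.
A is higher by 4620 − 2440 = 2180 ft.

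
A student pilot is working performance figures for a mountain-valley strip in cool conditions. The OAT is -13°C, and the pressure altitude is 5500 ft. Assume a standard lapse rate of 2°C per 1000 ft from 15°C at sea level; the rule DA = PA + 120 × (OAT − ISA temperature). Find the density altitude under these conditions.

ISA temperature at 5500 ft = 15 − 2 × (5500/1000) = 4°C.
ISA deviation = -13 − 4 = -17°C.
Density altitude = 5500 + 120 × (-17) = 5500 + (-2040) = 3460 ft.

3460 ft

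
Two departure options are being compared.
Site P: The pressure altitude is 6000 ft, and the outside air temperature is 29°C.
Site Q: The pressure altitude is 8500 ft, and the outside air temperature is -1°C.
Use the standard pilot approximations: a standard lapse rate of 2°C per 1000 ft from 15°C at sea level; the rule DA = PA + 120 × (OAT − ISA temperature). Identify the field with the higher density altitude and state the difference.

Site P: ISA temp = 3°C, deviation +26°C, DA = 6000 + 120 × 26 = 9120 ft.
Site Q: ISA temp = -2°C, deviation +1°C, DA = 8500 + 120 × 1 = 8620 ft.
Site P is higher by 9120 − 8620 = 500 ft.

Site P by 500 ft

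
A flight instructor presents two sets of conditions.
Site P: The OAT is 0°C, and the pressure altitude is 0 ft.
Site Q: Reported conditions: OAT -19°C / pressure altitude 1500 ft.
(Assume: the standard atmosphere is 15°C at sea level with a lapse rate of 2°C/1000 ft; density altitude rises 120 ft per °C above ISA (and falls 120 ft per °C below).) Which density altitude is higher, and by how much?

Site P: ISA temp = 15°C, deviation -15°C, DA = 0 + 120 × (-15) = -1800 ft.
Site Q: ISA temp = 12°C, deviation -31°C, DA = 1500 + 120 × (-31) = -2220 ft.
Site P is higher by -1800 − (-2220) = 420 ft.

Site P by 420 ft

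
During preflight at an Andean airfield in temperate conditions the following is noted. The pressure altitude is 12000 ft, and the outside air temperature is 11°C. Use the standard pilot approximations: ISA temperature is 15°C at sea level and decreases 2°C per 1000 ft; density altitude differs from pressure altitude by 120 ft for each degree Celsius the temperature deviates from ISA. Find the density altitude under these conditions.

ISA temperature at 12000 ft = 15 − 2 × (12000/1000) = -9°C.
ISA deviation = 11 − (-9) = +20°C.
Density altitude = 12000 + 120 × (20) = 12000 + (+2400) = 14400 ft.

14400 ft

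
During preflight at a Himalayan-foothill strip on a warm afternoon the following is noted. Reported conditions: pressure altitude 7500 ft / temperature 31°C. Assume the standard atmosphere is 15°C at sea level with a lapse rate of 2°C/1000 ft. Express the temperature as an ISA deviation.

ISA+31°C

ISA temperature at 7500 ft = 15 − 2 × (7500/1000) = 0°C.
Deviation = OAT − ISA = 31 − 0 = +31°C.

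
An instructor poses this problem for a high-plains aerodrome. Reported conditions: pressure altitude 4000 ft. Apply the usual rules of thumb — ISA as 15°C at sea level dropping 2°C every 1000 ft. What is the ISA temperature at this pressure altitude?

7°C

ISA temperature = 15 − 2 × (4000/1000) = 15 − 8 = 7°C.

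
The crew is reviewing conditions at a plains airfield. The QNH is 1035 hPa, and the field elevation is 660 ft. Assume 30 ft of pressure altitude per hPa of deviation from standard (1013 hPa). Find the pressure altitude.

Pressure correction = (1013 − 1035) × 30 = -660 ft.
Pressure altitude = 660 + (-660) = 0 ft.

0 ft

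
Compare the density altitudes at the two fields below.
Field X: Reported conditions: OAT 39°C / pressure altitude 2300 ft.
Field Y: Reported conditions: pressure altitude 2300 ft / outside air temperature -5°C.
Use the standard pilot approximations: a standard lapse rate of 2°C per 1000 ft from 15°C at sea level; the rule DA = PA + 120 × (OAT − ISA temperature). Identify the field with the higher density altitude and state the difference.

Field X by 5280 ft

Field X: ISA temp = 10.4°C, deviation +28.6°C, DA = 2300 + 120 × 28.6 = 5732 ft.
Field Y: ISA temp = 10.4°C, deviation -15.4°C, DA = 2300 + 120 × (-15.4) = 452 ft.
Field X is higher by 5732 − 452 = 5280 ft.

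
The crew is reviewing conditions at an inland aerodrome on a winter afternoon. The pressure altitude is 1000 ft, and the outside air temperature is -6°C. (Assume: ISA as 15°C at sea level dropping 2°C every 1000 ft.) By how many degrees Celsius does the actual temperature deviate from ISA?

ISA-19°C

ISA temperature at 1000 ft = 15 − 2 × (1000/1000) = 13°C.
Deviation = OAT − ISA = -6 − 13 = -19°C.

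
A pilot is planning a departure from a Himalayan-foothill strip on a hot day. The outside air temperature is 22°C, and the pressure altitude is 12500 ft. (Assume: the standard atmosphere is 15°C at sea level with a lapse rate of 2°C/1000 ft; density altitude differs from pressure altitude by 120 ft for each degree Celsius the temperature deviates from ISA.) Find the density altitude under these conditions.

ISA temperature at 12500 ft = 15 − 2 × (12500/1000) = -10°C.
ISA deviation = 22 − (-10) = +32°C.
Density altitude = 12500 + 120 × (32) = 12500 + (+3840) = 16340 ft.

16340 ft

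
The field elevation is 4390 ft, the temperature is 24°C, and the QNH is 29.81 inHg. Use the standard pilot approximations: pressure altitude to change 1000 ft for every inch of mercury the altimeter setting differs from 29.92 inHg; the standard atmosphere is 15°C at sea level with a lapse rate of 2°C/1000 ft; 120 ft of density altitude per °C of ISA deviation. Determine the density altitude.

6660 ft

Pressure altitude = 4390 + (29.92 − 29.81) × 1000 = 4390 + (+110) = 4500 ft.
ISA temperature at 4500 ft = 15 − 2 × (4500/1000) = 6°C.
ISA deviation = 24 − 6 = +18°C.
Density altitude = 4500 + 120 × (18) = 6660 ft.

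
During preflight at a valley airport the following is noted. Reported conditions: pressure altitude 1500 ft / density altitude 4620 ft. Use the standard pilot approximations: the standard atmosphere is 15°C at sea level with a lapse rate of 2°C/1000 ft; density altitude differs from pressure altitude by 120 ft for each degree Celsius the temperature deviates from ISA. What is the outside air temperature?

Density altitude − pressure altitude = 4620 − 1500 = +3120 ft.
At 120 ft/°C that is an ISA deviation of 3120/120 = +26°C.
ISA temperature at 1500 ft = 15 − 2 × (1500/1000) = 12°C.
OAT = ISA + deviation = 12 + (+26) = 38°C.

38°C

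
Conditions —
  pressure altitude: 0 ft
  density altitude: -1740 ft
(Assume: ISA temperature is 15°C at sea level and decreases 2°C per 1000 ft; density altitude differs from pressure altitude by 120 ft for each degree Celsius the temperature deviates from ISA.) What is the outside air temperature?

Density altitude − pressure altitude = -1740 − 0 = -1740 ft.
At 120 ft/°C that is an ISA deviation of -1740/120 = -14.5°C.
ISA temperature at 0 ft = 15 − 2 × (0/1000) = 15°C.
OAT = ISA + deviation = 15 + (-14.5) = 0.5°C.

0.5°C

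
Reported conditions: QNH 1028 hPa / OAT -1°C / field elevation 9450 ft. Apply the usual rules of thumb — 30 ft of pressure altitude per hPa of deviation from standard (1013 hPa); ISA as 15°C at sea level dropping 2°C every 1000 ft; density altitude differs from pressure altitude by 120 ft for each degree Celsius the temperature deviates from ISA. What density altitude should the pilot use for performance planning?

Pressure altitude = 9450 + (1013 − 1028) × 30 = 9450 + (-450) = 9000 ft.
ISA temperature at 9000 ft = 15 − 2 × (9000/1000) = -3°C.
ISA deviation = -1 − (-3) = +2°C.
Density altitude = 9000 + 120 × (2) = 9240 ft.

9240 ft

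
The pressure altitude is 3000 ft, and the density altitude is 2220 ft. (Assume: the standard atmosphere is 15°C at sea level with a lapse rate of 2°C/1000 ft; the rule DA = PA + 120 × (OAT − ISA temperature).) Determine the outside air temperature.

Density altitude − pressure altitude = 2220 − 3000 = -780 ft.
At 120 ft/°C that is an ISA deviation of -780/120 = -6.5°C.
ISA temperature at 3000 ft = 15 − 2 × (3000/1000) = 9°C.
OAT = ISA + deviation = 9 + (-6.5) = 2.5°C.

2.5°C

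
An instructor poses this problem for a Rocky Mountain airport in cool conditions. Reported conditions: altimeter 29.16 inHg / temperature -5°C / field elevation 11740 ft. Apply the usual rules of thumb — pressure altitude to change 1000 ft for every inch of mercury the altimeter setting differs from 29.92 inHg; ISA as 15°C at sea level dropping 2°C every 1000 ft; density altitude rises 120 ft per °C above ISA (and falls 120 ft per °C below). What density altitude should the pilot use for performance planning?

Pressure altitude = 11740 + (29.92 − 29.16) × 1000 = 11740 + (+760) = 12500 ft.
ISA temperature at 12500 ft = 15 − 2 × (12500/1000) = -10°C.
ISA deviation = -5 − (-10) = +5°C.
Density altitude = 12500 + 120 × (5) = 13100 ft.

13100 ft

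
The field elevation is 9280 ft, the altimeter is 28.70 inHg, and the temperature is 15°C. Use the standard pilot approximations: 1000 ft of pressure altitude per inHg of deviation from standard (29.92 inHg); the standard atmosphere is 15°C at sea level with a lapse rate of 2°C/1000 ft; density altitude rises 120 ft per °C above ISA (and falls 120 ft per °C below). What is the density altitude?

13020 ft

Pressure altitude = 9280 + (29.92 − 28.70) × 1000 = 9280 + (+1220) = 10500 ft.
ISA temperature at 10500 ft = 15 − 2 × (10500/1000) = -6°C.
ISA deviation = 15 − (-6) = +21°C.
Density altitude = 10500 + 120 × (21) = 13020 ft.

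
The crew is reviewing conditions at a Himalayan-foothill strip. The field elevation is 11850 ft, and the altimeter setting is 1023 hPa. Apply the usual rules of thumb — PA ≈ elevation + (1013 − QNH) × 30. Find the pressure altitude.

11550 ft

Pressure correction = (1013 − 1023) × 30 = -300 ft.
Pressure altitude = 11850 + (-300) = 11550 ft.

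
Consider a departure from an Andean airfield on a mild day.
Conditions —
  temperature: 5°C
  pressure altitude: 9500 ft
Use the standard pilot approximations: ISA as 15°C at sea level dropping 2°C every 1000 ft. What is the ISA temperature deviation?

ISA temperature at 9500 ft = 15 − 2 × (9500/1000) = -4°C.
Deviation = OAT − ISA = 5 − (-4) = +9°C.

ISA+9°C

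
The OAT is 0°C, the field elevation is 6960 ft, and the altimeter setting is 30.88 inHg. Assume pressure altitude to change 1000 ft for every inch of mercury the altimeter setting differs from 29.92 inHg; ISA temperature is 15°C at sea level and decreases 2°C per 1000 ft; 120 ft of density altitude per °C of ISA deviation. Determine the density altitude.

5640 ft

Pressure altitude = 6960 + (29.92 − 30.88) × 1000 = 6960 + (-960) = 6000 ft.
ISA temperature at 6000 ft = 15 − 2 × (6000/1000) = 3°C.
ISA deviation = 0 − 3 = -3°C.
Density altitude = 6000 + 120 × (-3) = 5640 ft.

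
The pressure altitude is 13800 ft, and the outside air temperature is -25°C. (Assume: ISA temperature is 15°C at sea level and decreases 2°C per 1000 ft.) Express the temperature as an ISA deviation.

ISA-12.4°C

ISA temperature at 13800 ft = 15 − 2 × (13800/1000) = -12.6°C.
Deviation = OAT − ISA = -25 − (-12.6) = -12.4°C.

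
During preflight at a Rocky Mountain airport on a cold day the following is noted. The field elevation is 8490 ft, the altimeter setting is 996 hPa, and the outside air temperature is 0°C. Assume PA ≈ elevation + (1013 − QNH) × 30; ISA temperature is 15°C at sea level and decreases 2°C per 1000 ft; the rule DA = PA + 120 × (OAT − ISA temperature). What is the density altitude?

Pressure altitude = 8490 + (1013 − 996) × 30 = 8490 + (+510) = 9000 ft.
ISA temperature at 9000 ft = 15 − 2 × (9000/1000) = -3°C.
ISA deviation = 0 − (-3) = +3°C.
Density altitude = 9000 + 120 × (3) = 9360 ft.

9360 ft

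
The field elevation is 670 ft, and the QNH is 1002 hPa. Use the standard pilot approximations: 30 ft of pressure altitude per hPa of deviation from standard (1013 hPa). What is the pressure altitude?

Pressure correction = (1013 − 1002) × 30 = +330 ft.
Pressure altitude = 670 + (+330) = 1000 ft.

1000 ft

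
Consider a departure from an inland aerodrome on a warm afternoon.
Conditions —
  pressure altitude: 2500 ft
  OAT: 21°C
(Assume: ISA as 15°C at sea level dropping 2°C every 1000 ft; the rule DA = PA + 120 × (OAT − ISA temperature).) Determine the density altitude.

3820 ft

ISA temperature at 2500 ft = 15 − 2 × (2500/1000) = 10°C.
ISA deviation = 21 − 10 = +11°C.
Density altitude = 2500 + 120 × (11) = 2500 + (+1320) = 3820 ft.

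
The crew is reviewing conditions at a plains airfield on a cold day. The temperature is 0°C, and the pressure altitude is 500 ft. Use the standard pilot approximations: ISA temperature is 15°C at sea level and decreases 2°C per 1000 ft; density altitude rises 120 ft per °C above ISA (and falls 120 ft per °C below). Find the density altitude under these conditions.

ISA temperature at 500 ft = 15 − 2 × (500/1000) = 14°C.
ISA deviation = 0 − 14 = -14°C.
Density altitude = 500 + 120 × (-14) = 500 + (-1680) = -1180 ft.

-1180 ft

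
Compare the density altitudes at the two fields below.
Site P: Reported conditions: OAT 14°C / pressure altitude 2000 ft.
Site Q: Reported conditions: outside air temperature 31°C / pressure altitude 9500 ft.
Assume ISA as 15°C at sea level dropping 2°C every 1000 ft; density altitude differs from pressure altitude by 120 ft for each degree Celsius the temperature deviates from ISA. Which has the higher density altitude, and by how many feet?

Site Q by 11340 ft

Site P: ISA temp = 11°C, deviation +3°C, DA = 2000 + 120 × 3 = 2360 ft.
Site Q: ISA temp = -4°C, deviation +35°C, DA = 9500 + 120 × 35 = 13700 ft.
Site Q is higher by 13700 − 2360 = 11340 ft.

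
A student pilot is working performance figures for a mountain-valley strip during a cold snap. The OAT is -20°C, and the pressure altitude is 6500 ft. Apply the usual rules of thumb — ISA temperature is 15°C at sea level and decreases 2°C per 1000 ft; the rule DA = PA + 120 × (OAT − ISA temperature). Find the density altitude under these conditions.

3860 ft

ISA temperature at 6500 ft = 15 − 2 × (6500/1000) = 2°C.
ISA deviation = -20 − 2 = -22°C.
Density altitude = 6500 + 120 × (-22) = 6500 + (-2640) = 3860 ft.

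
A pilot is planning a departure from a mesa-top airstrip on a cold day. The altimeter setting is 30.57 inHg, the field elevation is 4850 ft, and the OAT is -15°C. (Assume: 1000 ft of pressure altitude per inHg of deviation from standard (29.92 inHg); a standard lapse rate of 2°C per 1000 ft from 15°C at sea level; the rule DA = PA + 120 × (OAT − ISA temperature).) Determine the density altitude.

Pressure altitude = 4850 + (29.92 − 30.57) × 1000 = 4850 + (-650) = 4200 ft.
ISA temperature at 4200 ft = 15 − 2 × (4200/1000) = 6.6°C.
ISA deviation = -15 − 6.6 = -21.6°C.
Density altitude = 4200 + 120 × (-21.6) = 1608 ft.

1608 ft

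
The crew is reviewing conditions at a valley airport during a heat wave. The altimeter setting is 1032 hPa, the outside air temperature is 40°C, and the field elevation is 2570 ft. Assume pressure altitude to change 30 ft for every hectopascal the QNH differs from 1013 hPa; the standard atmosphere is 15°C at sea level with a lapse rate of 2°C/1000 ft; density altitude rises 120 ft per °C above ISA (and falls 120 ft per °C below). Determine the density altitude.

Pressure altitude = 2570 + (1013 − 1032) × 30 = 2570 + (-570) = 2000 ft.
ISA temperature at 2000 ft = 15 − 2 × (2000/1000) = 11°C.
ISA deviation = 40 − 11 = +29°C.
Density altitude = 2000 + 120 × (29) = 5480 ft.

5480 ft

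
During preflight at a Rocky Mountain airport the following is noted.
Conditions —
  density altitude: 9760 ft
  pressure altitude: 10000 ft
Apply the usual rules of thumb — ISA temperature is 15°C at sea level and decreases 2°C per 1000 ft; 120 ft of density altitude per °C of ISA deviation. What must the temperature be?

-7°C

Density altitude − pressure altitude = 9760 − 10000 = -240 ft.
At 120 ft/°C that is an ISA deviation of -240/120 = -2°C.
ISA temperature at 10000 ft = 15 − 2 × (10000/1000) = -5°C.
OAT = ISA + deviation = -5 + (-2) = -7°C.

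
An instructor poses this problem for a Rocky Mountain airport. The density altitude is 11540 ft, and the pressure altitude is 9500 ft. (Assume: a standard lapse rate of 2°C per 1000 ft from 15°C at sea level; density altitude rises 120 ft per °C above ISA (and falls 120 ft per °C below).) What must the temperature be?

13°C

Density altitude − pressure altitude = 11540 − 9500 = +2040 ft.
At 120 ft/°C that is an ISA deviation of 2040/120 = +17°C.
ISA temperature at 9500 ft = 15 − 2 × (9500/1000) = -4°C.
OAT = ISA + deviation = -4 + (+17) = 13°C.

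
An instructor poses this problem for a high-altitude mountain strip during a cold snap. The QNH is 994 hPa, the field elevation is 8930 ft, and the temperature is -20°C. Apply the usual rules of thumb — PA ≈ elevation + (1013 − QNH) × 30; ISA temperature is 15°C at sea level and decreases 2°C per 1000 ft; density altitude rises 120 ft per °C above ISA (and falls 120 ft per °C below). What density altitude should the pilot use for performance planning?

7580 ft

Pressure altitude = 8930 + (1013 − 994) × 30 = 8930 + (+570) = 9500 ft.
ISA temperature at 9500 ft = 15 − 2 × (9500/1000) = -4°C.
ISA deviation = -20 − (-4) = -16°C.
Density altitude = 9500 + 120 × (-16) = 7580 ft.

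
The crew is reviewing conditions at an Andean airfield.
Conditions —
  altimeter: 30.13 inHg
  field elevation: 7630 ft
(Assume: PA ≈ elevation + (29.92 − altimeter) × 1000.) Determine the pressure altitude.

Pressure correction = (29.92 − 30.13) × 1000 = -210 ft.
Pressure altitude = 7630 + (-210) = 7420 ft.

7420 ft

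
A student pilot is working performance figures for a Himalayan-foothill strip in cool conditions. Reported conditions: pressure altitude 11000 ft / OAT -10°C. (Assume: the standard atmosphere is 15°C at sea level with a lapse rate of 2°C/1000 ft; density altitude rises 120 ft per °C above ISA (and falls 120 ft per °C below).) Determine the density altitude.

10640 ft

ISA temperature at 11000 ft = 15 − 2 × (11000/1000) = -7°C.
ISA deviation = -10 − (-7) = -3°C.
Density altitude = 11000 + 120 × (-3) = 11000 + (-360) = 10640 ft.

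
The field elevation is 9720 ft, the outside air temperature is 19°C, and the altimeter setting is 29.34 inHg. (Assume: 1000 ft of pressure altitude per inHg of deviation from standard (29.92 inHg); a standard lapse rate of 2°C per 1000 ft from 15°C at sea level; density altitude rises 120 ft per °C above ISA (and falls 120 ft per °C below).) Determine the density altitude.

13252 ft

Pressure altitude = 9720 + (29.92 − 29.34) × 1000 = 9720 + (+580) = 10300 ft.
ISA temperature at 10300 ft = 15 − 2 × (10300/1000) = -5.6°C.
ISA deviation = 19 − (-5.6) = +24.6°C.
Density altitude = 10300 + 120 × (24.6) = 13252 ft.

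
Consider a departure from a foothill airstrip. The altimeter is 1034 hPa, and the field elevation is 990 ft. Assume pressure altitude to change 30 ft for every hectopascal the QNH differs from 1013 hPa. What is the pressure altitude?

360 ft

Pressure correction = (1013 − 1034) × 30 = -630 ft.
Pressure altitude = 990 + (-630) = 360 ft.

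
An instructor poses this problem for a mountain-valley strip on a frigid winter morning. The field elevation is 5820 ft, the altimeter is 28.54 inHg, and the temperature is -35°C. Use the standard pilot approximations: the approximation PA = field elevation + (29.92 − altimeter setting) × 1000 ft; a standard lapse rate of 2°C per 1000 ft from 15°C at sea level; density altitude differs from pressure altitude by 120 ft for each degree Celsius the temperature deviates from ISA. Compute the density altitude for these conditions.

2928 ft

Pressure altitude = 5820 + (29.92 − 28.54) × 1000 = 5820 + (+1380) = 7200 ft.
ISA temperature at 7200 ft = 15 − 2 × (7200/1000) = 0.6°C.
ISA deviation = -35 − 0.6 = -35.6°C.
Density altitude = 7200 + 120 × (-35.6) = 2928 ft.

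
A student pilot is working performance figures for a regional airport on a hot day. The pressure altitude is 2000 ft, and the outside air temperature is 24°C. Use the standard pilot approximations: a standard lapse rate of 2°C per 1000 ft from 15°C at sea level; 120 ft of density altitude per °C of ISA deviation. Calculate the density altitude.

ISA temperature at 2000 ft = 15 − 2 × (2000/1000) = 11°C.
ISA deviation = 24 − 11 = +13°C.
Density altitude = 2000 + 120 × (13) = 2000 + (+1560) = 3560 ft.

3560 ft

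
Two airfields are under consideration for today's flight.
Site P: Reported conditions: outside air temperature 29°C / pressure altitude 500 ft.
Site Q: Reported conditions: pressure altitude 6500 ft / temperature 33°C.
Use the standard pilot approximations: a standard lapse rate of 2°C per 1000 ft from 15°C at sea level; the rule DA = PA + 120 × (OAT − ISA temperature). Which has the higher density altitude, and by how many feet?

Site P: ISA temp = 14°C, deviation +15°C, DA = 500 + 120 × 15 = 2300 ft.
Site Q: ISA temp = 2°C, deviation +31°C, DA = 6500 + 120 × 31 = 10220 ft.
Site Q is higher by 10220 − 2300 = 7920 ft.

Site Q by 7920 ft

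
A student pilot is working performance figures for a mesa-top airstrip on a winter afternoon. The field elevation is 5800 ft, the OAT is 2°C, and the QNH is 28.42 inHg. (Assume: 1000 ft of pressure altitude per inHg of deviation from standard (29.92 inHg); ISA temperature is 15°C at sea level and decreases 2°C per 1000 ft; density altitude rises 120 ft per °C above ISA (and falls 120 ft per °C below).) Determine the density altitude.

Pressure altitude = 5800 + (29.92 − 28.42) × 1000 = 5800 + (+1500) = 7300 ft.
ISA temperature at 7300 ft = 15 − 2 × (7300/1000) = 0.4°C.
ISA deviation = 2 − 0.4 = +1.6°C.
Density altitude = 7300 + 120 × (1.6) = 7492 ft.

7492 ft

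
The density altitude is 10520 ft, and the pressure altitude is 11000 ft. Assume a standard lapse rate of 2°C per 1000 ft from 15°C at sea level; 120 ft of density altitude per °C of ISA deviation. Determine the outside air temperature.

-11°C

Density altitude − pressure altitude = 10520 − 11000 = -480 ft.
At 120 ft/°C that is an ISA deviation of -480/120 = -4°C.
ISA temperature at 11000 ft = 15 − 2 × (11000/1000) = -7°C.
OAT = ISA + deviation = -7 + (-4) = -11°C.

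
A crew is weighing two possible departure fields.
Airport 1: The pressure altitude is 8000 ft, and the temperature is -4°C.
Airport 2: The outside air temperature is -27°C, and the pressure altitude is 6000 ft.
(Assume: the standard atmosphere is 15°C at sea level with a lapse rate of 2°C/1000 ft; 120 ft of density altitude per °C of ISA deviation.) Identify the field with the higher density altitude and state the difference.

Airport 1 by 5240 ft

Airport 1: ISA temp = -1°C, deviation -3°C, DA = 8000 + 120 × (-3) = 7640 ft.
Airport 2: ISA temp = 3°C, deviation -30°C, DA = 6000 + 120 × (-30) = 2400 ft.
Airport 1 is higher by 7640 − 2400 = 5240 ft.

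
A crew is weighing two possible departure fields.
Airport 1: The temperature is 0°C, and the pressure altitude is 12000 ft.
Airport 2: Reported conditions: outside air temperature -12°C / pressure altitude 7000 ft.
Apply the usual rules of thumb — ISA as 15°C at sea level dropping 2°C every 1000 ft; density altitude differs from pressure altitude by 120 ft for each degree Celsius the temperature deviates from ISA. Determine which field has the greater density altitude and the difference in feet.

Airport 1: ISA temp = -9°C, deviation +9°C, DA = 12000 + 120 × 9 = 13080 ft.
Airport 2: ISA temp = 1°C, deviation -13°C, DA = 7000 + 120 × (-13) = 5440 ft.
Airport 1 is higher by 13080 − 5440 = 7640 ft.

Airport 1 by 7640 ft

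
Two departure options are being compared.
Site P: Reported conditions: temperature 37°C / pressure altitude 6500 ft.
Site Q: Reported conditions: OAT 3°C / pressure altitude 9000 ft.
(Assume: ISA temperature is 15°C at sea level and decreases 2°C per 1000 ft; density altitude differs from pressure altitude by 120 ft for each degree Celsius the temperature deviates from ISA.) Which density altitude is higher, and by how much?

Site P: ISA temp = 2°C, deviation +35°C, DA = 6500 + 120 × 35 = 10700 ft.
Site Q: ISA temp = -3°C, deviation +6°C, DA = 9000 + 120 × 6 = 9720 ft.
Site P is higher by 10700 − 9720 = 980 ft.

Site P by 980 ft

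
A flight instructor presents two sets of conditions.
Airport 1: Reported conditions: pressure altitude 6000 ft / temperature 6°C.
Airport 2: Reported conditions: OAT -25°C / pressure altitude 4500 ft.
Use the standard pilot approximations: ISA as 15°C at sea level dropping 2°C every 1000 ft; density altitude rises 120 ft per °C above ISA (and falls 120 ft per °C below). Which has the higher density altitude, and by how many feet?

Airport 1 by 5580 ft

Airport 1: ISA temp = 3°C, deviation +3°C, DA = 6000 + 120 × 3 = 6360 ft.
Airport 2: ISA temp = 6°C, deviation -31°C, DA = 4500 + 120 × (-31) = 780 ft.
Airport 1 is higher by 6360 − 780 = 5580 ft.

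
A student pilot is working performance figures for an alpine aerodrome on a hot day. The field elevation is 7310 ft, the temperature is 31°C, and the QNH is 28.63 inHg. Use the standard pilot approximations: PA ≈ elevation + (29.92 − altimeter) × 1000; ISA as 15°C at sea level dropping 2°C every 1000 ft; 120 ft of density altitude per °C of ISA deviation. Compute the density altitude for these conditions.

12584 ft

Pressure altitude = 7310 + (29.92 − 28.63) × 1000 = 7310 + (+1290) = 8600 ft.
ISA temperature at 8600 ft = 15 − 2 × (8600/1000) = -2.2°C.
ISA deviation = 31 − (-2.2) = +33.2°C.
Density altitude = 8600 + 120 × (33.2) = 12584 ft.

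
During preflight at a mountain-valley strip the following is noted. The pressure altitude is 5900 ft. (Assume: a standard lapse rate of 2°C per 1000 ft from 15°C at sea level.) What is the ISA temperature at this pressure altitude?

3.2°C

ISA temperature = 15 − 2 × (5900/1000) = 15 − 11.8 = 3.2°C.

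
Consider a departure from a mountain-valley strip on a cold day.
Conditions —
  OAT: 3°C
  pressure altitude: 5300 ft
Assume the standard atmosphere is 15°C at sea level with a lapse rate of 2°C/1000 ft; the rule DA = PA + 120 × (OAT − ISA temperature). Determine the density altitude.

ISA temperature at 5300 ft = 15 − 2 × (5300/1000) = 4.4°C.
ISA deviation = 3 − 4.4 = -1.4°C.
Density altitude = 5300 + 120 × (-1.4) = 5300 + (-168) = 5132 ft.

5132 ft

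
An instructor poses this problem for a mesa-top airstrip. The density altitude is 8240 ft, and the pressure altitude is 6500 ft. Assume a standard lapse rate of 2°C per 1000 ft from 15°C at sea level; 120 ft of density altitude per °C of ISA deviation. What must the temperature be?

16.5°C

Density altitude − pressure altitude = 8240 − 6500 = +1740 ft.
At 120 ft/°C that is an ISA deviation of 1740/120 = +14.5°C.
ISA temperature at 6500 ft = 15 − 2 × (6500/1000) = 2°C.
OAT = ISA + deviation = 2 + (+14.5) = 16.5°C.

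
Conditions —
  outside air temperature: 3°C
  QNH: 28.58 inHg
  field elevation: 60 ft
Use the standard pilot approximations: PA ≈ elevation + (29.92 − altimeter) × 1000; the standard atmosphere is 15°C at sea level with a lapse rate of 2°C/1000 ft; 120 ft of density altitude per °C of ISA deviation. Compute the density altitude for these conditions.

Pressure altitude = 60 + (29.92 − 28.58) × 1000 = 60 + (+1340) = 1400 ft.
ISA temperature at 1400 ft = 15 − 2 × (1400/1000) = 12.2°C.
ISA deviation = 3 − 12.2 = -9.2°C.
Density altitude = 1400 + 120 × (-9.2) = 296 ft.

296 ft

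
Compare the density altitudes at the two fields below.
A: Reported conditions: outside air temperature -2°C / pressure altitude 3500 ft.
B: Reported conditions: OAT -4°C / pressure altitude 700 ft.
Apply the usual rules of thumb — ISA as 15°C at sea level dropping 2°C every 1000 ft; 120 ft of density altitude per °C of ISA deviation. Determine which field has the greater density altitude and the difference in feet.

A by 3712 ft

A: ISA temp = 8°C, deviation -10°C, DA = 3500 + 120 × (-10) = 2300 ft.
B: ISA temp = 13.6°C, deviation -17.6°C, DA = 700 + 120 × (-17.6) = -1412 ft.
A is higher by 2300 − (-1412) = 3712 ft.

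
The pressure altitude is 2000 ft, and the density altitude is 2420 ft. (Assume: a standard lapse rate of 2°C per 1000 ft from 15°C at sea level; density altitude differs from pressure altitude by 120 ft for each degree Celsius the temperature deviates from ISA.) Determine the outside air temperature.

Density altitude − pressure altitude = 2420 − 2000 = +420 ft.
At 120 ft/°C that is an ISA deviation of 420/120 = +3.5°C.
ISA temperature at 2000 ft = 15 − 2 × (2000/1000) = 11°C.
OAT = ISA + deviation = 11 + (+3.5) = 14.5°C.

14.5°C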